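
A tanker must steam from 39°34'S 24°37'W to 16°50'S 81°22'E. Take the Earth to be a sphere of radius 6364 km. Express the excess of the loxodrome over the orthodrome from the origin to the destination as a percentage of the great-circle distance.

4.5%

Great circle: σ = 1.5895 rad → d_gc = Rσ = 10115.6 km
Rhumb: Δφ = +0.3968, Δλ = +1.8498, Δψ = +0.4550, q = Δφ/Δψ = 0.8721 → d_rh = R√(Δφ²+q²Δλ²) = 10572.4 km
Excess = (10572.4 − 10115.6) / 10115.6 = 456.8 / 10115.6 = 4.52% ≈ 4.5%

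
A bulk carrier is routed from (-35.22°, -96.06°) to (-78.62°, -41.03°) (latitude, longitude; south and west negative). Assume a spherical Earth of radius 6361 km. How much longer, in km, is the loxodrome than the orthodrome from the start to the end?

Great circle: cos σ = sin φ₁ sin φ₂ + cos φ₁ cos φ₂ cos Δλ,  σ = 0.8529 rad → d_gc = 5425.6 km
Rhumb line: Δψ = -1.6487, q = Δφ/Δψ = 0.4594, d_rh = R√(Δφ²+q²Δλ²) = 5576.3 km
Excess = 5576.3 − 5425.6 = 150.7 ≈ 151 km

151 km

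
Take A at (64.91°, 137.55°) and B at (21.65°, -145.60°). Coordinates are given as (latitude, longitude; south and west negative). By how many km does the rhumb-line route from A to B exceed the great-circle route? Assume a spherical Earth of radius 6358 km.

303 km

Great circle: cos σ = sin φ₁ sin φ₂ + cos φ₁ cos φ₂ cos Δλ,  σ = 1.1332 rad → d_gc = 7204.7 km
Rhumb line: Δψ = -1.1156, q = Δφ/Δψ = 0.6768, d_rh = R√(Δφ²+q²Δλ²) = 7507.3 km
Excess = 7507.3 − 7204.7 = 302.6 ≈ 303 km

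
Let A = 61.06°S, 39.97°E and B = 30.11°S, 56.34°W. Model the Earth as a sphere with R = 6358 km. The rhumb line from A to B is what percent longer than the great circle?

7.4%

Great circle: σ = 1.1669 rad → d_gc = Rσ = 7419.1 km
Rhumb: Δφ = +0.5402, Δλ = -1.6809, Δψ = +0.8030, q = Δφ/Δψ = 0.6727 → d_rh = R√(Δφ²+q²Δλ²) = 7967.3 km
Excess = (7967.3 − 7419.1) / 7419.1 = 548.2 / 7419.1 = 7.39% ≈ 7.4%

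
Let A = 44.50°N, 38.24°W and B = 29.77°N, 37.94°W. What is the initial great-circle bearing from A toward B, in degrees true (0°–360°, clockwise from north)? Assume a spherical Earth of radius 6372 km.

179.0°

N = sin Δλ·cos φ₂ = +0.0045;  D = cos φ₁ sin φ₂ − sin φ₁ cos φ₂ cos Δλ = -0.2543
initial course = atan2(N, D) = 178.98°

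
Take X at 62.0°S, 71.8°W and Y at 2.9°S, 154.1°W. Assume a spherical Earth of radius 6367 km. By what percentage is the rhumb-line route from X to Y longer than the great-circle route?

3.4%

Great circle: σ = 1.4631 rad → d_gc = Rσ = 9315.5 km
Rhumb: Δφ = +1.0315, Δλ = -1.4364, Δψ = +1.3383, q = Δφ/Δψ = 0.7707 → d_rh = R√(Δφ²+q²Δλ²) = 9634.1 km
Excess = (9634.1 − 9315.5) / 9315.5 = 318.6 / 9315.5 = 3.42% ≈ 3.4%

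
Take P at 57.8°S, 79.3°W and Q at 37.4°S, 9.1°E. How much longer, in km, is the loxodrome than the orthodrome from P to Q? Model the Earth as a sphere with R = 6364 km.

Great circle: cos σ = sin φ₁ sin φ₂ + cos φ₁ cos φ₂ cos Δλ,  σ = 1.0172 rad → d_gc = 6473.3 km
Rhumb line: Δψ = +0.5378, q = Δφ/Δψ = 0.6620, d_rh = R√(Δφ²+q²Δλ²) = 6883.6 km
Excess = 6883.6 − 6473.3 = 410.3 ≈ 410 km

410 km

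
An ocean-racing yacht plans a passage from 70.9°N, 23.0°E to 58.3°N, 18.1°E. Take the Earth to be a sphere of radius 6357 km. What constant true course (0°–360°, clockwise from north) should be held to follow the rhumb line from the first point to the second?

189.3°

Δψ = ln[tan(π/4+φ₂/2)/tan(π/4+φ₁/2)] = -0.5233
Δλ = -0.0855 rad (taken the short way round)
course = atan2(Δλ, Δψ) = 189.28°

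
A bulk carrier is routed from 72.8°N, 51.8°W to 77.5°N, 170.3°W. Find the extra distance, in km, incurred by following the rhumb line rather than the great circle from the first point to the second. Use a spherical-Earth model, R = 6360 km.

Great circle: cos σ = sin φ₁ sin φ₂ + cos φ₁ cos φ₂ cos Δλ,  σ = 0.4462 rad → d_gc = 2837.8 km
Rhumb line: Δψ = +0.3228, q = Δφ/Δψ = 0.2542, d_rh = R√(Δφ²+q²Δλ²) = 3383.6 km
Excess = 3383.6 − 2837.8 = 545.8 ≈ 546 km

546 km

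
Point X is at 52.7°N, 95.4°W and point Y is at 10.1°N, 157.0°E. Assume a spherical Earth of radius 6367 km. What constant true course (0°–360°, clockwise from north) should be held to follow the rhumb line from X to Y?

Meridional parts: M(φ₁)=+1.0862, M(φ₂)=+0.1772 → ΔM = -0.9090;  Δλ = -1.8780 rad
tan C = Δλ / ΔM = +2.0661 → C = 244.17°

244.2°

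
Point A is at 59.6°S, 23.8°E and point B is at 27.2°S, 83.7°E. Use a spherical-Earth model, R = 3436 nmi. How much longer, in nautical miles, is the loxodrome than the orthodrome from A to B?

Great circle: cos σ = sin φ₁ sin φ₂ + cos φ₁ cos φ₂ cos Δλ,  σ = 0.9021 rad → d_gc = 3099.6 nmi
Rhumb line: Δψ = +0.8094, q = Δφ/Δψ = 0.6986, d_rh = R√(Δφ²+q²Δλ²) = 3173.8 nmi
Excess = 3173.8 − 3099.6 = 74.2 ≈ 74 nmi

74 nmi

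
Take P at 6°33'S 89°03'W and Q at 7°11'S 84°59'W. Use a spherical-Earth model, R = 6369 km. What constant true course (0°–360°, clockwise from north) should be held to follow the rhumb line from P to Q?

98.9°

Δψ = ln[tan(π/4+φ₂/2)/tan(π/4+φ₁/2)] = -0.0111
Δλ = +0.0710 rad (taken the short way round)
course = atan2(Δλ, Δψ) = 98.91°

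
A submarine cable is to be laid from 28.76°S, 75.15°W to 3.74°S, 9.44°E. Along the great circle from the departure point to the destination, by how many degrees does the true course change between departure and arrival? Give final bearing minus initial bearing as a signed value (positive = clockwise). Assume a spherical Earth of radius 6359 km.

-29.2°

Initial bearing θ₁ = atan2(sin Δλ cos φ₂, cos φ₁ sin φ₂ − sin φ₁ cos φ₂ cos Δλ) = 90.69°
Final bearing θ₂ = (initial bearing from the destination back to the start) + 180° = 61.46°
Δθ = θ₂ − θ₁ = -29.2°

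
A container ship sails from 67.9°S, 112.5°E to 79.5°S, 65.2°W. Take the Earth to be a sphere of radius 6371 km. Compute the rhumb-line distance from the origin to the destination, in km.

Δψ = ln[tan(π/4+φ₂/2)/tan(π/4+φ₁/2)] = -0.7539;  Δφ = -0.2025 rad,  Δλ = -3.1015 rad
q = Δφ/Δψ = 0.2685
d = R·√(Δφ² + q²Δλ²) = 6371·0.85714 = 5461 km

5461 km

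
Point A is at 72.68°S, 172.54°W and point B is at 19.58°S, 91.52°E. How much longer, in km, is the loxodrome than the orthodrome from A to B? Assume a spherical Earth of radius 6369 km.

616 km

Great circle: cos σ = sin φ₁ sin φ₂ + cos φ₁ cos φ₂ cos Δλ,  σ = 1.2756 rad → d_gc = 8124.5 km
Rhumb line: Δψ = +1.5333, q = Δφ/Δψ = 0.6044, d_rh = R√(Δφ²+q²Δλ²) = 8740.4 km
Excess = 8740.4 − 8124.5 = 615.9 ≈ 616 km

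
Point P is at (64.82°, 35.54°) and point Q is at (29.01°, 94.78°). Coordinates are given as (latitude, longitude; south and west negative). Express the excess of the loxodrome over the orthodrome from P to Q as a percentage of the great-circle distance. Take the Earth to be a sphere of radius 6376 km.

2.6%

Great circle: σ = 0.8903 rad → d_gc = Rσ = 5676.6 km
Rhumb: Δφ = -0.6250, Δλ = +1.0339, Δψ = -0.9696, q = Δφ/Δψ = 0.6446 → d_rh = R√(Δφ²+q²Δλ²) = 5825.6 km
Excess = (5825.6 − 5676.6) / 5676.6 = 149.0 / 5676.6 = 2.62% ≈ 2.6%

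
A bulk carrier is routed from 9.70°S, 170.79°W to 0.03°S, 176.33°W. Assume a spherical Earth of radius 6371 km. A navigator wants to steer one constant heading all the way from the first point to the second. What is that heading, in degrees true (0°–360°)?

330.3°

Δψ = ln[tan(π/4+φ₂/2)/tan(π/4+φ₁/2)] = +0.1696
Δλ = -0.0967 rad (taken the short way round)
course = atan2(Δλ, Δψ) = 330.31°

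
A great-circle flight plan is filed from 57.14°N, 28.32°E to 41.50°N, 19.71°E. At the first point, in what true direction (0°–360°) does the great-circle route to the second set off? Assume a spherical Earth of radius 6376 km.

θ = atan2( sin Δλ·cos φ₂ ,  cos φ₁ sin φ₂ − sin φ₁ cos φ₂ cos Δλ )
  = atan2(-0.1121, -0.2625) = 203.13°

203.1°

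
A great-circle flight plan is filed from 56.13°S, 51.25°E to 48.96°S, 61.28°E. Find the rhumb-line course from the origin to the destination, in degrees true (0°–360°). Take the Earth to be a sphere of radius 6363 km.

40.3°

Meridional parts: M(φ₁)=-1.1891, M(φ₂)=-0.9827 → ΔM = +0.2064;  Δλ = +0.1751 rad
tan C = Δλ / ΔM = +0.8483 → C = 40.31°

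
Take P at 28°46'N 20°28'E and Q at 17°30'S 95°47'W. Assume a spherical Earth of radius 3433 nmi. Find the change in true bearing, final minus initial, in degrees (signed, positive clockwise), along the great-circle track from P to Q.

Initial bearing θ₁ = atan2(sin Δλ cos φ₂, cos φ₁ sin φ₂ − sin φ₁ cos φ₂ cos Δλ) = 265.95°
Final bearing θ₂ = (initial bearing from the destination back to the start) + 180° = 246.47°
Δθ = θ₂ − θ₁ = -19.5°

-19.5°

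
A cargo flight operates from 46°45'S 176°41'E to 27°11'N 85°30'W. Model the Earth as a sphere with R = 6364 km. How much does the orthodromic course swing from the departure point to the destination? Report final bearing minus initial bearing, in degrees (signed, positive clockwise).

Initial bearing θ₁ = atan2(sin Δλ cos φ₂, cos φ₁ sin φ₂ − sin φ₁ cos φ₂ cos Δλ) = 75.68°
Final bearing θ₂ = (initial bearing from the destination back to the start) + 180° = 48.27°
Δθ = θ₂ − θ₁ = -27.4°

-27.4°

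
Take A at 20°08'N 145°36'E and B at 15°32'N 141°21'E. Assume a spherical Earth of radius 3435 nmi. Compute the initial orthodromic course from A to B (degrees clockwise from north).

θ = atan2( sin Δλ·cos φ₂ ,  cos φ₁ sin φ₂ − sin φ₁ cos φ₂ cos Δλ )
  = atan2(-0.0714, -0.0793) = 222.00°

222.0°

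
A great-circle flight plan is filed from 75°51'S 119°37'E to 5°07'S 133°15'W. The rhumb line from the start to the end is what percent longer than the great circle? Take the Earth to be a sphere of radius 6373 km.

8.7%

Great circle: σ = 1.5560 rad → d_gc = Rσ = 9916.7 km
Rhumb: Δφ = +1.2345, Δλ = +1.8698, Δψ = +1.9971, q = Δφ/Δψ = 0.6181 → d_rh = R√(Δφ²+q²Δλ²) = 10777.8 km
Excess = (10777.8 − 9916.7) / 9916.7 = 861.1 / 9916.7 = 8.68% ≈ 8.7%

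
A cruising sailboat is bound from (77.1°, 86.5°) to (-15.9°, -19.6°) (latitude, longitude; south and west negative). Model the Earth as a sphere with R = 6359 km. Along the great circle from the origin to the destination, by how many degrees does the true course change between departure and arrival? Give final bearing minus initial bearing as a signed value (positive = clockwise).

At departure: θ₁ = atan2(sin Δλ cos φ₂, cos φ₁ sin φ₂ − sin φ₁ cos φ₂ cos Δλ) = 282.14°
At arrival: θ₂ = atan2(sin Δλ cos φ₁, −cos φ₂ sin φ₁ + sin φ₂ cos φ₁ cos Δλ) = 193.12°
Δθ = θ₂ − θ₁ = -89.0°

-89.0°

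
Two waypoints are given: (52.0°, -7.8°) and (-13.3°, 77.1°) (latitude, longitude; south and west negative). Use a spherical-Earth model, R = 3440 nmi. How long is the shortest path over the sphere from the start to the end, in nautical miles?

5845 nmi

cos σ = sin φ₁ sin φ₂ + cos φ₁ cos φ₂ cos Δλ
      = sin(52.00°)sin(-13.30°) + cos(52.00°)cos(-13.30°)cos(84.90°) = -0.1280
σ = 97.355° → d = Rσ = 3440·1.69917 = 5845 nmi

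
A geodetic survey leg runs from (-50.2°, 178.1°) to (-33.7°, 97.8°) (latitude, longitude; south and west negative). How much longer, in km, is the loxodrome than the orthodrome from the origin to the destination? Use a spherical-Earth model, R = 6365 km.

278 km

Great circle: cos σ = sin φ₁ sin φ₂ + cos φ₁ cos φ₂ cos Δλ,  σ = 1.0286 rad → d_gc = 6547.1 km
Rhumb line: Δψ = +0.3908, q = Δφ/Δψ = 0.7370, d_rh = R√(Δφ²+q²Δλ²) = 6824.8 km
Excess = 6824.8 − 6547.1 = 277.7 ≈ 278 km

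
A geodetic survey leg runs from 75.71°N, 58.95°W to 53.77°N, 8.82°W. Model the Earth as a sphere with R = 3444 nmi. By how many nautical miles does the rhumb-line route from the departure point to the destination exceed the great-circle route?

Great circle: cos σ = sin φ₁ sin φ₂ + cos φ₁ cos φ₂ cos Δλ,  σ = 0.5049 rad → d_gc = 1739.0 nmi
Rhumb line: Δψ = -0.9592, q = Δφ/Δψ = 0.3992, d_rh = R√(Δφ²+q²Δλ²) = 1785.0 nmi
Excess = 1785.0 − 1739.0 = 46.0 ≈ 46 nmi

46 nmi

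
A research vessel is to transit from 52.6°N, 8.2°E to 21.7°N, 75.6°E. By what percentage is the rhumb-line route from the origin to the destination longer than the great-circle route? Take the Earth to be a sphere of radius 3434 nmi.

Great circle: σ = 1.0349 rad → d_gc = Rσ = 3553.9 nmi
Rhumb: Δφ = -0.5393, Δλ = +1.1764, Δψ = -0.6952, q = Δφ/Δψ = 0.7758 → d_rh = R√(Δφ²+q²Δλ²) = 3640.2 nmi
Excess = (3640.2 − 3553.9) / 3553.9 = 86.3 / 3553.9 = 2.43% ≈ 2.4%

2.4%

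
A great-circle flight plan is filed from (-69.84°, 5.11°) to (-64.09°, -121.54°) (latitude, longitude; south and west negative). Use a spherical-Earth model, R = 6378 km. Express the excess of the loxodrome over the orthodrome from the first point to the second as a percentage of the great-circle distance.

21.0%

Great circle: σ = 0.7159 rad → d_gc = Rσ = 4566.2 km
Rhumb: Δφ = +0.1004, Δλ = -2.2105, Δψ = +0.2578, q = Δφ/Δψ = 0.3893 → d_rh = R√(Δφ²+q²Δλ²) = 5525.7 km
Excess = (5525.7 − 4566.2) / 4566.2 = 959.5 / 4566.2 = 21.01% ≈ 21.0%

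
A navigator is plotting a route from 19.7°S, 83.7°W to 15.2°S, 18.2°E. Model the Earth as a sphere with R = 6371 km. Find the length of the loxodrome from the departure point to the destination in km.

10818 km

Δψ = ln[tan(π/4+φ₂/2)/tan(π/4+φ₁/2)] = +0.0824;  Δφ = +0.0785 rad,  Δλ = +1.7785 rad
q = Δφ/Δψ = 0.9537
d = R·√(Δφ² + q²Δλ²) = 6371·1.69794 = 10818 km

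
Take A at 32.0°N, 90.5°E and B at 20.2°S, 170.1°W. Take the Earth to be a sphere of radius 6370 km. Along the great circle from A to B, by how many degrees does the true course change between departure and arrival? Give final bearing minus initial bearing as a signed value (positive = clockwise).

Initial bearing θ₁ = atan2(sin Δλ cos φ₂, cos φ₁ sin φ₂ − sin φ₁ cos φ₂ cos Δλ) = 102.87°
Final bearing θ₂ = (initial bearing from the destination back to the start) + 180° = 118.25°
Δθ = θ₂ − θ₁ = +15.4°

+15.4°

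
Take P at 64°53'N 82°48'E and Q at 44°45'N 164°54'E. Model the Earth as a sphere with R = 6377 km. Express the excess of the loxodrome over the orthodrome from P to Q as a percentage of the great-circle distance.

6.4%

Great circle: σ = 0.8246 rad → d_gc = Rσ = 5258.2 km
Rhumb: Δφ = -0.3514, Δλ = +1.4329, Δψ = -0.6264, q = Δφ/Δψ = 0.5609 → d_rh = R√(Δφ²+q²Δλ²) = 5594.2 km
Excess = (5594.2 − 5258.2) / 5258.2 = 336.0 / 5258.2 = 6.39% ≈ 6.4%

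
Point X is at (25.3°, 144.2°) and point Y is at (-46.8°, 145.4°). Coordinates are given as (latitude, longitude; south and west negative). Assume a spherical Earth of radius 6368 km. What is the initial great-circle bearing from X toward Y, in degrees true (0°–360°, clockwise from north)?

179.1°

N = sin Δλ·cos φ₂ = +0.0143;  D = cos φ₁ sin φ₂ − sin φ₁ cos φ₂ cos Δλ = -0.9515
initial course = atan2(N, D) = 179.14°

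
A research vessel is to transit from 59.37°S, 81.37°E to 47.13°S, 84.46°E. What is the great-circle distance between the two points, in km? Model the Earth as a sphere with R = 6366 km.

1375 km

cos σ = sin φ₁ sin φ₂ + cos φ₁ cos φ₂ cos Δλ
      = sin(-59.37°)sin(-47.13°) + cos(-59.37°)cos(-47.13°)cos(3.09°) = 0.9768
σ = 12.375° → d = Rσ = 6366·0.21599 = 1375 km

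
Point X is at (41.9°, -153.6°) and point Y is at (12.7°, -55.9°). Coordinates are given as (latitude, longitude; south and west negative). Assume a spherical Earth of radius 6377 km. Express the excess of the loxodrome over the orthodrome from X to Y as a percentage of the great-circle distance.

Great circle: σ = 1.5212 rad → d_gc = Rσ = 9701.0 km
Rhumb: Δφ = -0.5096, Δλ = +1.7052, Δψ = -0.5833, q = Δφ/Δψ = 0.8737 → d_rh = R√(Δφ²+q²Δλ²) = 10040.8 km
Excess = (10040.8 − 9701.0) / 9701.0 = 339.8 / 9701.0 = 3.50% ≈ 3.5%

3.5%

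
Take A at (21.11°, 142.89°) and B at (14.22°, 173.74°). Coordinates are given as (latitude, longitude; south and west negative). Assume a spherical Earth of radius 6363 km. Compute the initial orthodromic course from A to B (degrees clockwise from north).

N = sin Δλ·cos φ₂ = +0.4971;  D = cos φ₁ sin φ₂ − sin φ₁ cos φ₂ cos Δλ = -0.0706
initial course = atan2(N, D) = 98.08°

98.1°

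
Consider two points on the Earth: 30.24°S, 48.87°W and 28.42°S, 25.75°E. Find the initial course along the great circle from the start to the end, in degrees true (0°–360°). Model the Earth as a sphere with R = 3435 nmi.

109.1°

θ = atan2( sin Δλ·cos φ₂ ,  cos φ₁ sin φ₂ − sin φ₁ cos φ₂ cos Δλ )
  = atan2(+0.8480, -0.2937) = 109.10°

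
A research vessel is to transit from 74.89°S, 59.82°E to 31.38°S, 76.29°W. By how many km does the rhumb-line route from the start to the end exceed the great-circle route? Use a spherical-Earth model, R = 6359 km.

Great circle: cos σ = sin φ₁ sin φ₂ + cos φ₁ cos φ₂ cos Δλ,  σ = 1.2214 rad → d_gc = 7766.9 km
Rhumb line: Δψ = +1.4429, q = Δφ/Δψ = 0.5263, d_rh = R√(Δφ²+q²Δλ²) = 9302.1 km
Excess = 9302.1 − 7766.9 = 1535.2 ≈ 1535 km

1535 km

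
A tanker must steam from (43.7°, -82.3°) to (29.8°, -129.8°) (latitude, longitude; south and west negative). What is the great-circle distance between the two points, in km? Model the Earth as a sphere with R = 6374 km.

cos σ = sin φ₁ sin φ₂ + cos φ₁ cos φ₂ cos Δλ
      = sin(43.70°)sin(29.80°) + cos(43.70°)cos(29.80°)cos(-47.50°) = 0.7672
σ = 39.898° → d = Rσ = 6374·0.69634 = 4438 km

4438 km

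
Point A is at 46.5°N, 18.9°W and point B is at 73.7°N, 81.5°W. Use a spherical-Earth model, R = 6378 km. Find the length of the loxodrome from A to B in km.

Δψ = ln[tan(π/4+φ₂/2)/tan(π/4+φ₁/2)] = +1.0245;  Δφ = +0.4747 rad,  Δλ = -1.0926 rad
q = Δφ/Δψ = 0.4634
d = R·√(Δφ² + q²Δλ²) = 6378·0.69402 = 4426 km

4426 km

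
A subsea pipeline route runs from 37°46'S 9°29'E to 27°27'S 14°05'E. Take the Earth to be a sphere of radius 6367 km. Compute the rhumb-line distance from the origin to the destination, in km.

Δψ = ln[tan(π/4+φ₂/2)/tan(π/4+φ₁/2)] = +0.2143;  Δφ = +0.1801 rad,  Δλ = +0.0803 rad
q = Δφ/Δψ = 0.8403
d = R·√(Δφ² + q²Δλ²) = 6367·0.19228 = 1224 km

1224 km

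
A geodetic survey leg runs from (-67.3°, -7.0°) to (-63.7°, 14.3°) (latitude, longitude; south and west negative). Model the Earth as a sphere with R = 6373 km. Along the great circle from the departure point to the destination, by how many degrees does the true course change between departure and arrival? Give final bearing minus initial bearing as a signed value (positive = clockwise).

-19.4°

At departure: θ₁ = atan2(sin Δλ cos φ₂, cos φ₁ sin φ₂ − sin φ₁ cos φ₂ cos Δλ) = 77.78°
At arrival: θ₂ = atan2(sin Δλ cos φ₁, −cos φ₂ sin φ₁ + sin φ₂ cos φ₁ cos Δλ) = 58.35°
Δθ = θ₂ − θ₁ = -19.4°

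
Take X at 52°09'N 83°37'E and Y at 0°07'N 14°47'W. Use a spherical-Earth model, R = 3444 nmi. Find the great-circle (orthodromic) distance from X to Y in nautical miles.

5713 nmi

cos σ = sin φ₁ sin φ₂ + cos φ₁ cos φ₂ cos Δλ
      = sin(52.15°)sin(0.12°) + cos(52.15°)cos(0.12°)cos(-98.40°) = -0.0880
σ = 95.050° → d = Rσ = 3444·1.65894 = 5713 nmi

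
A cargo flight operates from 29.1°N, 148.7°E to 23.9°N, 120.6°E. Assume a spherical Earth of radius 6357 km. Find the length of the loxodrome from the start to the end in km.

Rhumb course C = atan2(Δλ, Δψ) with Δψ = ln[tan(π/4+φ₂/2)/tan(π/4+φ₁/2)] = -0.1015, Δλ = -0.4904 → C = 258.31°
d = R·|Δφ| / |cos C| = 6357·0.09076 / 0.20259 = 2848 km

2848 km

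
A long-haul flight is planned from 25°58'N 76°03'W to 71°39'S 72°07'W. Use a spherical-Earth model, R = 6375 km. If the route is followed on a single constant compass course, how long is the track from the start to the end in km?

10866 km

Rhumb course C = atan2(Δλ, Δψ) with Δψ = ln[tan(π/4+φ₂/2)/tan(π/4+φ₁/2)] = -2.2927, Δλ = +0.0686 → C = 178.28°
d = R·|Δφ| / |cos C| = 6375·1.70373 / 0.99955 = 10866 km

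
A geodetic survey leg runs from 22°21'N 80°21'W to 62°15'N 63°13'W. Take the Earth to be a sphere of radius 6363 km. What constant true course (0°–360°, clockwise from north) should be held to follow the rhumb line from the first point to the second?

16.7°

Meridional parts: M(φ₁)=+0.4004, M(φ₂)=+1.3983 → ΔM = +0.9980;  Δλ = +0.2990 rad
tan C = Δλ / ΔM = +0.2996 → C = 16.68°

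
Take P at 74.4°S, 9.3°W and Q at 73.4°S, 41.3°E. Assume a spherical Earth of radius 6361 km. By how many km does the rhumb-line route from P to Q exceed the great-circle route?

Great circle: cos σ = sin φ₁ sin φ₂ + cos φ₁ cos φ₂ cos Δλ,  σ = 0.2381 rad → d_gc = 1514.6 km
Rhumb line: Δψ = +0.0630, q = Δφ/Δψ = 0.2772, d_rh = R√(Δφ²+q²Δλ²) = 1561.3 km
Excess = 1561.3 − 1514.6 = 46.7 ≈ 47 km

47 km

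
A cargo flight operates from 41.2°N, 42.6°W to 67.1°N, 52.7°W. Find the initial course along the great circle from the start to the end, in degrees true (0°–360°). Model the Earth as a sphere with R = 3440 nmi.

351.2°

θ = atan2( sin Δλ·cos φ₂ ,  cos φ₁ sin φ₂ − sin φ₁ cos φ₂ cos Δλ )
  = atan2(-0.0682, +0.4408) = 351.20°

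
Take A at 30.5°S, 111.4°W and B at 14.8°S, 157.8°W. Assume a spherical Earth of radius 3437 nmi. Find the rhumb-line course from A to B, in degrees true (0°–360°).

290.2°

Δψ = ln[tan(π/4+φ₂/2)/tan(π/4+φ₁/2)] = +0.2982
Δλ = -0.8098 rad (taken the short way round)
course = atan2(Δλ, Δψ) = 290.21°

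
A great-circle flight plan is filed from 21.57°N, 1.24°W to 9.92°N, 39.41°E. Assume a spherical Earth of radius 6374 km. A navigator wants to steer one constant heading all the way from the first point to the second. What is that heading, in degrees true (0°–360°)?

Meridional parts: M(φ₁)=+0.3857, M(φ₂)=+0.1740 → ΔM = -0.2117;  Δλ = +0.7095 rad
tan C = Δλ / ΔM = -3.3516 → C = 106.61°

106.6°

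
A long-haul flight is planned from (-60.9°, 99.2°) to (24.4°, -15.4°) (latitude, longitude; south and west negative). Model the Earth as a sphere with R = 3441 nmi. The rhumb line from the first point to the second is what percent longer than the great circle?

4.0%

Great circle: σ = 2.1476 rad → d_gc = Rσ = 7389.8 nmi
Rhumb: Δφ = +1.4888, Δλ = -2.0001, Δψ = +1.7882, q = Δφ/Δψ = 0.8326 → d_rh = R√(Δφ²+q²Δλ²) = 7686.2 nmi
Excess = (7686.2 − 7389.8) / 7389.8 = 296.4 / 7389.8 = 4.01% ≈ 4.0%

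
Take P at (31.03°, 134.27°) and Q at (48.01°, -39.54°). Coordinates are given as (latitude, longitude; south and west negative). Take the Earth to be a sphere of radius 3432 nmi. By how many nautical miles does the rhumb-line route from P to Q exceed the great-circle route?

1990 nmi

Great circle: cos σ = sin φ₁ sin φ₂ + cos φ₁ cos φ₂ cos Δλ,  σ = 1.7587 rad → d_gc = 6035.8 nmi
Rhumb line: Δψ = +0.3876, q = Δφ/Δψ = 0.7647, d_rh = R√(Δφ²+q²Δλ²) = 8026.0 nmi
Excess = 8026.0 − 6035.8 = 1990.2 ≈ 1990 nmi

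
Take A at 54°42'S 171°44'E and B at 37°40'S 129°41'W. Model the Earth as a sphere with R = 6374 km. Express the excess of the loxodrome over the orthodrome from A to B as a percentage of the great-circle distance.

2.4%

Great circle: σ = 0.7420 rad → d_gc = Rσ = 4729.2 km
Rhumb: Δφ = +0.2973, Δλ = +1.0225, Δψ = +0.4345, q = Δφ/Δψ = 0.6842 → d_rh = R√(Δφ²+q²Δλ²) = 4844.9 km
Excess = (4844.9 − 4729.2) / 4729.2 = 115.7 / 4729.2 = 2.447% ≈ 2.4%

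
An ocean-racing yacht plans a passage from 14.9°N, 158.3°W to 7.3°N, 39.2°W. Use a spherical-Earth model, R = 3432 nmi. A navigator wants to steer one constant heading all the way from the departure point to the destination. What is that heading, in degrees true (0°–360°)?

Δψ = ln[tan(π/4+φ₂/2)/tan(π/4+φ₁/2)] = -0.1353
Δλ = +2.0787 rad (taken the short way round)
course = atan2(Δλ, Δψ) = 93.72°

93.7°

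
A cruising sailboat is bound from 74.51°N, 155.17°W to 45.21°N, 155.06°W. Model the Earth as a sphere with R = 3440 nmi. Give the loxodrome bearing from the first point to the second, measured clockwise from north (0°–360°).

179.9°

Meridional parts: M(φ₁)=+1.9951, M(φ₂)=+0.8866 → ΔM = -1.1085;  Δλ = +0.0019 rad
tan C = Δλ / ΔM = -0.0017 → C = 179.90°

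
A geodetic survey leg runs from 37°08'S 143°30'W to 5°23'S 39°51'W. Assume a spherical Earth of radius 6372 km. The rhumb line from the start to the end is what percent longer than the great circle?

2.7%

Great circle: σ = 1.7018 rad → d_gc = Rσ = 10844.2 km
Rhumb: Δφ = +0.5541, Δλ = +1.8090, Δψ = +0.6048, q = Δφ/Δψ = 0.9162 → d_rh = R√(Δφ²+q²Δλ²) = 11136.1 km
Excess = (11136.1 − 10844.2) / 10844.2 = 291.9 / 10844.2 = 2.69% ≈ 2.7%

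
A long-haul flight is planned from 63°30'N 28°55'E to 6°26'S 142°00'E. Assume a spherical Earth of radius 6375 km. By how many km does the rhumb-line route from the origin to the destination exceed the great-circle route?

771 km

Great circle: cos σ = sin φ₁ sin φ₂ + cos φ₁ cos φ₂ cos Δλ,  σ = 1.8485 rad → d_gc = 11784.0 km
Rhumb line: Δψ = -1.5587, q = Δφ/Δψ = 0.7831, d_rh = R√(Δφ²+q²Δλ²) = 12554.8 km
Excess = 12554.8 − 11784.0 = 770.8 ≈ 771 km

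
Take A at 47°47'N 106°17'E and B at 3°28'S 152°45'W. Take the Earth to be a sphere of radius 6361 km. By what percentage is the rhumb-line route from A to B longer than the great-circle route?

3.0%

Great circle: σ = 1.7440 rad → d_gc = Rσ = 11093.8 km
Rhumb: Δφ = -0.8945, Δλ = +1.7622, Δψ = -1.0124, q = Δφ/Δψ = 0.8836 → d_rh = R√(Δφ²+q²Δλ²) = 11422.1 km
Excess = (11422.1 − 11093.8) / 11093.8 = 328.3 / 11093.8 = 2.96% ≈ 3.0%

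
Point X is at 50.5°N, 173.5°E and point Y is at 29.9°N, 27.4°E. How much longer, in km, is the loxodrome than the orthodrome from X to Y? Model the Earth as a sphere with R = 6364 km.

1981 km

Great circle: cos σ = sin φ₁ sin φ₂ + cos φ₁ cos φ₂ cos Δλ,  σ = 1.6439 rad → d_gc = 10461.8 km
Rhumb line: Δψ = -0.4770, q = Δφ/Δψ = 0.7537, d_rh = R√(Δφ²+q²Δλ²) = 12442.8 km
Excess = 12442.8 − 10461.8 = 1981.0 ≈ 1981 km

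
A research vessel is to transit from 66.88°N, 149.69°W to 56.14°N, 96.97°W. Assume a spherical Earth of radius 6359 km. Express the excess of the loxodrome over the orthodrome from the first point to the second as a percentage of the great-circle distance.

2.8%

Great circle: σ = 0.4596 rad → d_gc = Rσ = 2922.7 km
Rhumb: Δφ = -0.1874, Δλ = +0.9201, Δψ = -0.3975, q = Δφ/Δψ = 0.4715 → d_rh = R√(Δφ²+q²Δλ²) = 3005.4 km
Excess = (3005.4 − 2922.7) / 2922.7 = 82.7 / 2922.7 = 2.83% ≈ 2.8%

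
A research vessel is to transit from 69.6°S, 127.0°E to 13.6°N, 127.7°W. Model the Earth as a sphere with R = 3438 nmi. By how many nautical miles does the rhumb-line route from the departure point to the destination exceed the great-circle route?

Great circle: cos σ = sin φ₁ sin φ₂ + cos φ₁ cos φ₂ cos Δλ,  σ = 1.8858 rad → d_gc = 6483.3 nmi
Rhumb line: Δψ = +1.9548, q = Δφ/Δψ = 0.7428, d_rh = R√(Δφ²+q²Δλ²) = 6852.3 nmi
Excess = 6852.3 − 6483.3 = 369.0 ≈ 369 nmi

369 nmi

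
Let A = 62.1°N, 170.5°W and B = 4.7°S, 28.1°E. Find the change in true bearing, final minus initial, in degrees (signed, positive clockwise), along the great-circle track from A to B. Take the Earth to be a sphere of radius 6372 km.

-148.2°

Initial bearing θ₁ = atan2(sin Δλ cos φ₂, cos φ₁ sin φ₂ − sin φ₁ cos φ₂ cos Δλ) = 338.24°
Final bearing θ₂ = (initial bearing from the destination back to the start) + 180° = 190.02°
Δθ = θ₂ − θ₁ = -148.2°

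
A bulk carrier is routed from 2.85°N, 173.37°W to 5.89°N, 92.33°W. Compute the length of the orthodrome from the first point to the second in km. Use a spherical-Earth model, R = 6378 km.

Haversine: a = sin²(Δφ/2)+cos φ₁ cos φ₂ sin²(Δλ/2) = 0.42008;  σ = 2·atan2(√a,√(1−a))
σ = 80.803° → d = Rσ = 6378·1.41027 = 8995 km

8995 km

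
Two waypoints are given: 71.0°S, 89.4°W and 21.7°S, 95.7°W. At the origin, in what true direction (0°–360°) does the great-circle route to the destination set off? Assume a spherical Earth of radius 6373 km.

352.3°

N = sin Δλ·cos φ₂ = -0.1020;  D = cos φ₁ sin φ₂ − sin φ₁ cos φ₂ cos Δλ = +0.7528
initial course = atan2(N, D) = 352.29°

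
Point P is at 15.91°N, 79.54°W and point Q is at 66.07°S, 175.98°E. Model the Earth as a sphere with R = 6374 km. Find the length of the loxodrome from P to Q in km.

Rhumb course C = atan2(Δλ, Δψ) with Δψ = ln[tan(π/4+φ₂/2)/tan(π/4+φ₁/2)] = -1.8329, Δλ = -1.8235 → C = 224.85°
d = R·|Δφ| / |cos C| = 6374·1.43082 / 0.70891 = 12865 km

12865 km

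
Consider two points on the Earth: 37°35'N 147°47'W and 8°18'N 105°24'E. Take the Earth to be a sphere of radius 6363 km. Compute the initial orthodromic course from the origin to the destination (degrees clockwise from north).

287.0°

N = sin Δλ·cos φ₂ = -0.9472;  D = cos φ₁ sin φ₂ − sin φ₁ cos φ₂ cos Δλ = +0.2890
initial course = atan2(N, D) = 286.97°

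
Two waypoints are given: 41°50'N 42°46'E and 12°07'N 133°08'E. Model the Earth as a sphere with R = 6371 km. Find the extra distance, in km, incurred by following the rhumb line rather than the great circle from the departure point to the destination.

258 km

Great circle: cos σ = sin φ₁ sin φ₂ + cos φ₁ cos φ₂ cos Δλ,  σ = 1.4350 rad → d_gc = 9142.7 km
Rhumb line: Δψ = -0.5922, q = Δφ/Δψ = 0.8758, d_rh = R√(Δφ²+q²Δλ²) = 9400.5 km
Excess = 9400.5 − 9142.7 = 257.8 ≈ 258 km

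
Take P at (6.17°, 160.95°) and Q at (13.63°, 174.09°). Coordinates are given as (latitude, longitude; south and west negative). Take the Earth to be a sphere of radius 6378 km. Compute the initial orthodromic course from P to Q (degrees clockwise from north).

N = sin Δλ·cos φ₂ = +0.2209;  D = cos φ₁ sin φ₂ − sin φ₁ cos φ₂ cos Δλ = +0.1326
initial course = atan2(N, D) = 59.03°

59.0°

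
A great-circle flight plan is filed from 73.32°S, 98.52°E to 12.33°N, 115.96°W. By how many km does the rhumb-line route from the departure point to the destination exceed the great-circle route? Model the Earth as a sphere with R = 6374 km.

1914 km

Great circle: cos σ = sin φ₁ sin φ₂ + cos φ₁ cos φ₂ cos Δλ,  σ = 2.0216 rad → d_gc = 12885.8 km
Rhumb line: Δψ = +2.1369, q = Δφ/Δψ = 0.6995, d_rh = R√(Δφ²+q²Δλ²) = 14799.9 km
Excess = 14799.9 − 12885.8 = 1914.1 ≈ 1914 km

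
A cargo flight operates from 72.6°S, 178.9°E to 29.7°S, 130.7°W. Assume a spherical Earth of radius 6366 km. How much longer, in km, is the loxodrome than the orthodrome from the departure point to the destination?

118 km

Great circle: cos σ = sin φ₁ sin φ₂ + cos φ₁ cos φ₂ cos Δλ,  σ = 0.8784 rad → d_gc = 5592.08 km
Rhumb line: Δψ = +1.3339, q = Δφ/Δψ = 0.5613, d_rh = R√(Δφ²+q²Δλ²) = 5709.63 km
Excess = 5709.63 − 5592.08 = 117.55 ≈ 118 km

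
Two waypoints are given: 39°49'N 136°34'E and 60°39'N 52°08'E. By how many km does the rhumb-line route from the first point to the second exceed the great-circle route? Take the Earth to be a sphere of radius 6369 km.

Great circle: cos σ = sin φ₁ sin φ₂ + cos φ₁ cos φ₂ cos Δλ,  σ = 0.9340 rad → d_gc = 5948.3 km
Rhumb line: Δψ = +0.5811, q = Δφ/Δψ = 0.6257, d_rh = R√(Δφ²+q²Δλ²) = 6312.6 km
Excess = 6312.6 − 5948.3 = 364.3 ≈ 364 km

364 km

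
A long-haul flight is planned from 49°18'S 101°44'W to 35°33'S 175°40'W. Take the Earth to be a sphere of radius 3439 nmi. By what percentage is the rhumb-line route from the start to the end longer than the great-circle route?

Great circle: σ = 0.9427 rad → d_gc = Rσ = 3241.9 nmi
Rhumb: Δφ = +0.2400, Δλ = -1.2904, Δψ = +0.3272, q = Δφ/Δψ = 0.7334 → d_rh = R√(Δφ²+q²Δλ²) = 3357.6 nmi
Excess = (3357.6 − 3241.9) / 3241.9 = 115.7 / 3241.9 = 3.57% ≈ 3.6%

3.6%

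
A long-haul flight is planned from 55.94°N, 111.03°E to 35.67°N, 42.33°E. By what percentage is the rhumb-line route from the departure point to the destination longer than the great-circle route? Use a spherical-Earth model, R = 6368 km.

3.4%

Great circle: σ = 0.8654 rad → d_gc = Rσ = 5510.7 km
Rhumb: Δφ = -0.3538, Δλ = -1.1990, Δψ = -0.5160, q = Δφ/Δψ = 0.6856 → d_rh = R√(Δφ²+q²Δλ²) = 5699.1 km
Excess = (5699.1 − 5510.7) / 5510.7 = 188.4 / 5510.7 = 3.42% ≈ 3.4%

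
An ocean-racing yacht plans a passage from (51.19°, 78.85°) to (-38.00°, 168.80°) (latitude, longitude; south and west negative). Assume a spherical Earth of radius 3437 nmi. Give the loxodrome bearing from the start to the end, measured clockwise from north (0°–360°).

Meridional parts: M(φ₁)=+1.0434, M(φ₂)=-0.7180 → ΔM = -1.7614;  Δλ = +1.5699 rad
tan C = Δλ / ΔM = -0.8913 → C = 138.29°

138.3°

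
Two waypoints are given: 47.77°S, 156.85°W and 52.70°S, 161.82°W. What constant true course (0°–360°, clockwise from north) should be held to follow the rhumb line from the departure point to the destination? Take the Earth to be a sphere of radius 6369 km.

Δψ = ln[tan(π/4+φ₂/2)/tan(π/4+φ₁/2)] = -0.1347
Δλ = -0.0867 rad (taken the short way round)
course = atan2(Δλ, Δψ) = 212.78°

212.8°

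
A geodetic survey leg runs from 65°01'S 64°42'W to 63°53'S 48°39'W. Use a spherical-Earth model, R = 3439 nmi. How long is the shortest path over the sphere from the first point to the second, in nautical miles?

cos σ = sin φ₁ sin φ₂ + cos φ₁ cos φ₂ cos Δλ
      = sin(-65.02°)sin(-63.88°) + cos(-65.02°)cos(-63.88°)cos(16.05°) = 0.9926
σ = 6.995° → d = Rσ = 3439·0.12208 = 420 nmi

420 nmi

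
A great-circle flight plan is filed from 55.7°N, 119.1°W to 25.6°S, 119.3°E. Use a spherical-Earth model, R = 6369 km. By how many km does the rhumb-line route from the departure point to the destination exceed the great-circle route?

500 km

Great circle: cos σ = sin φ₁ sin φ₂ + cos φ₁ cos φ₂ cos Δλ,  σ = 2.2437 rad → d_gc = 14290.0 km
Rhumb line: Δψ = -1.6382, q = Δφ/Δψ = 0.8662, d_rh = R√(Δφ²+q²Δλ²) = 14790.3 km
Excess = 14790.3 − 14290.0 = 500.3 ≈ 500 km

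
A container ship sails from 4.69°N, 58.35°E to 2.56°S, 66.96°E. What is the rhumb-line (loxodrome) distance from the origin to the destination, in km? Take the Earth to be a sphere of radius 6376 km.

1252 km

Δψ = ln[tan(π/4+φ₂/2)/tan(π/4+φ₁/2)] = -0.1266;  Δφ = -0.1265 rad,  Δλ = +0.1503 rad
q = Δφ/Δψ = 0.9992
d = R·√(Δφ² + q²Δλ²) = 6376·0.19636 = 1252 km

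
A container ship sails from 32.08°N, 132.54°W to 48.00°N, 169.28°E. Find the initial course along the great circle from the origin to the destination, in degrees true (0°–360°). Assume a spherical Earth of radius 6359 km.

307.9°

N = sin Δλ·cos φ₂ = -0.5686;  D = cos φ₁ sin φ₂ − sin φ₁ cos φ₂ cos Δλ = +0.4423
initial course = atan2(N, D) = 307.88°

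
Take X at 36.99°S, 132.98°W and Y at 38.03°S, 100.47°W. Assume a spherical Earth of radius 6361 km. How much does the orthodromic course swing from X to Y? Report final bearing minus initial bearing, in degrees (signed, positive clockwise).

Initial bearing θ₁ = atan2(sin Δλ cos φ₂, cos φ₁ sin φ₂ − sin φ₁ cos φ₂ cos Δλ) = 102.31°
Final bearing θ₂ = (initial bearing from the destination back to the start) + 180° = 82.18°
Δθ = θ₂ − θ₁ = -20.1°

-20.1°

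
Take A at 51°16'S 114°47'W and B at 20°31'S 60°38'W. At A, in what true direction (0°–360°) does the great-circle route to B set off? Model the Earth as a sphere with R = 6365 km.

74.6°

N = sin Δλ·cos φ₂ = +0.7591;  D = cos φ₁ sin φ₂ − sin φ₁ cos φ₂ cos Δλ = +0.2086
initial course = atan2(N, D) = 74.64°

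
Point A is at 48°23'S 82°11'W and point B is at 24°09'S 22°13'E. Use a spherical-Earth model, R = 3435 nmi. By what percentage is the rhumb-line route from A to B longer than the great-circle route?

Great circle: σ = 1.4150 rad → d_gc = Rσ = 4860.6 nmi
Rhumb: Δφ = +0.4230, Δλ = +1.8221, Δψ = +0.5329, q = Δφ/Δψ = 0.7936 → d_rh = R√(Δφ²+q²Δλ²) = 5175.4 nmi
Excess = (5175.4 − 4860.6) / 4860.6 = 314.8 / 4860.6 = 6.48% ≈ 6.5%

6.5%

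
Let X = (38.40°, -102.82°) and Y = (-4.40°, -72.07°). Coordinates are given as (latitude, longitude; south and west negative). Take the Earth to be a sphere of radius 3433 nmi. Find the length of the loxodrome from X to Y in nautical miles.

Δψ = ln[tan(π/4+φ₂/2)/tan(π/4+φ₁/2)] = -0.8037;  Δφ = -0.7470 rad,  Δλ = +0.5367 rad
q = Δφ/Δψ = 0.9294
d = R·√(Δφ² + q²Δλ²) = 3433·0.89823 = 3084 nmi

3084 nmi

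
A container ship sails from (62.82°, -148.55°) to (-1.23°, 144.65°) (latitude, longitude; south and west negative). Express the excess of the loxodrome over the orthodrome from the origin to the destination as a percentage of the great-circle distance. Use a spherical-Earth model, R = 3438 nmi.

Great circle: σ = 1.4093 rad → d_gc = Rσ = 4845.1 nmi
Rhumb: Δφ = -1.1179, Δλ = -1.1659, Δψ = -1.4414, q = Δφ/Δψ = 0.7756 → d_rh = R√(Δφ²+q²Δλ²) = 4943.2 nmi
Excess = (4943.2 − 4845.1) / 4845.1 = 98.1 / 4845.1 = 2.02% ≈ 2.0%

2.0%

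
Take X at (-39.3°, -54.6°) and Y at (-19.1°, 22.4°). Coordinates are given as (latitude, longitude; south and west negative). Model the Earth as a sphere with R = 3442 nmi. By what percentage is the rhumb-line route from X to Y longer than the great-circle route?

Great circle: σ = 1.1899 rad → d_gc = Rσ = 4095.7 nmi
Rhumb: Δφ = +0.3526, Δλ = +1.3439, Δψ = +0.4073, q = Δφ/Δψ = 0.8655 → d_rh = R√(Δφ²+q²Δλ²) = 4183.5 nmi
Excess = (4183.5 − 4095.7) / 4095.7 = 87.8 / 4095.7 = 2.14% ≈ 2.1%

2.1%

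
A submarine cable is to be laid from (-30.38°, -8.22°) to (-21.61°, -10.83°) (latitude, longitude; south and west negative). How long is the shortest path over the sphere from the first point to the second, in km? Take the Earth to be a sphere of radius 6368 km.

1009 km

cos σ = sin φ₁ sin φ₂ + cos φ₁ cos φ₂ cos Δλ
      = sin(-30.38°)sin(-21.61°) + cos(-30.38°)cos(-21.61°)cos(-2.61°) = 0.9875
σ = 9.077° → d = Rσ = 6368·0.15843 = 1009 km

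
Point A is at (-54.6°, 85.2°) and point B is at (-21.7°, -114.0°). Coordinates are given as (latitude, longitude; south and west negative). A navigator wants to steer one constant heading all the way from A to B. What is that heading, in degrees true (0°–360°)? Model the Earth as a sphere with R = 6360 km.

75.0°

Δψ = ln[tan(π/4+φ₂/2)/tan(π/4+φ₁/2)] = +0.7540
Δλ = +2.8065 rad (taken the short way round)
course = atan2(Δλ, Δψ) = 74.96°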